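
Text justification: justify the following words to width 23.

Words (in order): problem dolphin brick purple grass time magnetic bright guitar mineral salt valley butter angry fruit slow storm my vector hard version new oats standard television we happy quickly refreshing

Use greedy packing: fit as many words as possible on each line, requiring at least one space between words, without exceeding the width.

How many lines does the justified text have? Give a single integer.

Answer: 10

Derivation:
Line 1: ['problem', 'dolphin', 'brick'] (min_width=21, slack=2)
Line 2: ['purple', 'grass', 'time'] (min_width=17, slack=6)
Line 3: ['magnetic', 'bright', 'guitar'] (min_width=22, slack=1)
Line 4: ['mineral', 'salt', 'valley'] (min_width=19, slack=4)
Line 5: ['butter', 'angry', 'fruit', 'slow'] (min_width=23, slack=0)
Line 6: ['storm', 'my', 'vector', 'hard'] (min_width=20, slack=3)
Line 7: ['version', 'new', 'oats'] (min_width=16, slack=7)
Line 8: ['standard', 'television', 'we'] (min_width=22, slack=1)
Line 9: ['happy', 'quickly'] (min_width=13, slack=10)
Line 10: ['refreshing'] (min_width=10, slack=13)
Total lines: 10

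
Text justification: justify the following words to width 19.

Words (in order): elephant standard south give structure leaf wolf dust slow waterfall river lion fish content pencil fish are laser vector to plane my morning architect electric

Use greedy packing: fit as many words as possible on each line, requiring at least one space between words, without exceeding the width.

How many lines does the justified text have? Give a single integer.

Line 1: ['elephant', 'standard'] (min_width=17, slack=2)
Line 2: ['south', 'give'] (min_width=10, slack=9)
Line 3: ['structure', 'leaf', 'wolf'] (min_width=19, slack=0)
Line 4: ['dust', 'slow', 'waterfall'] (min_width=19, slack=0)
Line 5: ['river', 'lion', 'fish'] (min_width=15, slack=4)
Line 6: ['content', 'pencil', 'fish'] (min_width=19, slack=0)
Line 7: ['are', 'laser', 'vector', 'to'] (min_width=19, slack=0)
Line 8: ['plane', 'my', 'morning'] (min_width=16, slack=3)
Line 9: ['architect', 'electric'] (min_width=18, slack=1)
Total lines: 9

Answer: 9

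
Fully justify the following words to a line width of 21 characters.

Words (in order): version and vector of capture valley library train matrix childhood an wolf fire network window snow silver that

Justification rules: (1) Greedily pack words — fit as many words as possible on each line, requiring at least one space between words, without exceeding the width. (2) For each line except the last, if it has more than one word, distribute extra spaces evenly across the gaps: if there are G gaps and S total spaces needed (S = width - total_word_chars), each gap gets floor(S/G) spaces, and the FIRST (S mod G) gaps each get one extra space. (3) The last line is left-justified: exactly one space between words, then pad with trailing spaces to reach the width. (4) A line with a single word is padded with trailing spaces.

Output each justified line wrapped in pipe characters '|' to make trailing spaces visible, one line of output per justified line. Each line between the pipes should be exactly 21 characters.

Line 1: ['version', 'and', 'vector', 'of'] (min_width=21, slack=0)
Line 2: ['capture', 'valley'] (min_width=14, slack=7)
Line 3: ['library', 'train', 'matrix'] (min_width=20, slack=1)
Line 4: ['childhood', 'an', 'wolf'] (min_width=17, slack=4)
Line 5: ['fire', 'network', 'window'] (min_width=19, slack=2)
Line 6: ['snow', 'silver', 'that'] (min_width=16, slack=5)

Answer: |version and vector of|
|capture        valley|
|library  train matrix|
|childhood   an   wolf|
|fire  network  window|
|snow silver that     |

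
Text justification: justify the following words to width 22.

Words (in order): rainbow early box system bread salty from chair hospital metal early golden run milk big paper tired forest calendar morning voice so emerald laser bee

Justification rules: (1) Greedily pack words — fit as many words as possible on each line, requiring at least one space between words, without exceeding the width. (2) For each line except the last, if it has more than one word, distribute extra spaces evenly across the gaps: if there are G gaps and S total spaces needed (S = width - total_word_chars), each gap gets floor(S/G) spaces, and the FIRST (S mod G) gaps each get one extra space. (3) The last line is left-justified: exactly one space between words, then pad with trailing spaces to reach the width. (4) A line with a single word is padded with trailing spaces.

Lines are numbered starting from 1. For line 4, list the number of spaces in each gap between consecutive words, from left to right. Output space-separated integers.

Line 1: ['rainbow', 'early', 'box'] (min_width=17, slack=5)
Line 2: ['system', 'bread', 'salty'] (min_width=18, slack=4)
Line 3: ['from', 'chair', 'hospital'] (min_width=19, slack=3)
Line 4: ['metal', 'early', 'golden', 'run'] (min_width=22, slack=0)
Line 5: ['milk', 'big', 'paper', 'tired'] (min_width=20, slack=2)
Line 6: ['forest', 'calendar'] (min_width=15, slack=7)
Line 7: ['morning', 'voice', 'so'] (min_width=16, slack=6)
Line 8: ['emerald', 'laser', 'bee'] (min_width=17, slack=5)

Answer: 1 1 1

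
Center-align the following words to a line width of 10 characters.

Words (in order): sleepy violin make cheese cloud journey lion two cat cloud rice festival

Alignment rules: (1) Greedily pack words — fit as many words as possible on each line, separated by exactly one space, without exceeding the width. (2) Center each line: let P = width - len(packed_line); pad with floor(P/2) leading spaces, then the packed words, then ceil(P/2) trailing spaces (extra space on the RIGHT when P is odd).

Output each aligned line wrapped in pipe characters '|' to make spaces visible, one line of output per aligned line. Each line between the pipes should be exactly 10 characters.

Answer: |  sleepy  |
|  violin  |
|   make   |
|  cheese  |
|  cloud   |
| journey  |
| lion two |
|cat cloud |
|   rice   |
| festival |

Derivation:
Line 1: ['sleepy'] (min_width=6, slack=4)
Line 2: ['violin'] (min_width=6, slack=4)
Line 3: ['make'] (min_width=4, slack=6)
Line 4: ['cheese'] (min_width=6, slack=4)
Line 5: ['cloud'] (min_width=5, slack=5)
Line 6: ['journey'] (min_width=7, slack=3)
Line 7: ['lion', 'two'] (min_width=8, slack=2)
Line 8: ['cat', 'cloud'] (min_width=9, slack=1)
Line 9: ['rice'] (min_width=4, slack=6)
Line 10: ['festival'] (min_width=8, slack=2)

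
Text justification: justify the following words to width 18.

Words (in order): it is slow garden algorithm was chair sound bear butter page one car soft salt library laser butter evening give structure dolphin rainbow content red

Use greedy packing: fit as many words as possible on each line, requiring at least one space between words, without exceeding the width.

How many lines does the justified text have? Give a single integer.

Answer: 10

Derivation:
Line 1: ['it', 'is', 'slow', 'garden'] (min_width=17, slack=1)
Line 2: ['algorithm', 'was'] (min_width=13, slack=5)
Line 3: ['chair', 'sound', 'bear'] (min_width=16, slack=2)
Line 4: ['butter', 'page', 'one'] (min_width=15, slack=3)
Line 5: ['car', 'soft', 'salt'] (min_width=13, slack=5)
Line 6: ['library', 'laser'] (min_width=13, slack=5)
Line 7: ['butter', 'evening'] (min_width=14, slack=4)
Line 8: ['give', 'structure'] (min_width=14, slack=4)
Line 9: ['dolphin', 'rainbow'] (min_width=15, slack=3)
Line 10: ['content', 'red'] (min_width=11, slack=7)
Total lines: 10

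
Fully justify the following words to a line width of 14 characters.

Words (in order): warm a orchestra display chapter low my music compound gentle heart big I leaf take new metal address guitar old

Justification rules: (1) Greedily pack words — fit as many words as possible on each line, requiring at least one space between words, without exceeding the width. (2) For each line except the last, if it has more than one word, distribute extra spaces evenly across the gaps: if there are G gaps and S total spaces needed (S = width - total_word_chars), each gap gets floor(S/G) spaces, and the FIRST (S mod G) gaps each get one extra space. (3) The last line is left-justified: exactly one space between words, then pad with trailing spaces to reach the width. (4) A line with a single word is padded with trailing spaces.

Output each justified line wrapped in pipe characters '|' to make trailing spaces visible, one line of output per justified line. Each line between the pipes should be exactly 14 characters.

Line 1: ['warm', 'a'] (min_width=6, slack=8)
Line 2: ['orchestra'] (min_width=9, slack=5)
Line 3: ['display'] (min_width=7, slack=7)
Line 4: ['chapter', 'low', 'my'] (min_width=14, slack=0)
Line 5: ['music', 'compound'] (min_width=14, slack=0)
Line 6: ['gentle', 'heart'] (min_width=12, slack=2)
Line 7: ['big', 'I', 'leaf'] (min_width=10, slack=4)
Line 8: ['take', 'new', 'metal'] (min_width=14, slack=0)
Line 9: ['address', 'guitar'] (min_width=14, slack=0)
Line 10: ['old'] (min_width=3, slack=11)

Answer: |warm         a|
|orchestra     |
|display       |
|chapter low my|
|music compound|
|gentle   heart|
|big   I   leaf|
|take new metal|
|address guitar|
|old           |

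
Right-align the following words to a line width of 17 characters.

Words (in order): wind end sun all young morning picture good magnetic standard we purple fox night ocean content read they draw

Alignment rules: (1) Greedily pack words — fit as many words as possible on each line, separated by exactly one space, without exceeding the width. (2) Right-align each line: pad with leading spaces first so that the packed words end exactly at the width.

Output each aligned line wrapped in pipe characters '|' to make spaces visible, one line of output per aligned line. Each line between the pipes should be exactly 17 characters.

Line 1: ['wind', 'end', 'sun', 'all'] (min_width=16, slack=1)
Line 2: ['young', 'morning'] (min_width=13, slack=4)
Line 3: ['picture', 'good'] (min_width=12, slack=5)
Line 4: ['magnetic', 'standard'] (min_width=17, slack=0)
Line 5: ['we', 'purple', 'fox'] (min_width=13, slack=4)
Line 6: ['night', 'ocean'] (min_width=11, slack=6)
Line 7: ['content', 'read', 'they'] (min_width=17, slack=0)
Line 8: ['draw'] (min_width=4, slack=13)

Answer: | wind end sun all|
|    young morning|
|     picture good|
|magnetic standard|
|    we purple fox|
|      night ocean|
|content read they|
|             draw|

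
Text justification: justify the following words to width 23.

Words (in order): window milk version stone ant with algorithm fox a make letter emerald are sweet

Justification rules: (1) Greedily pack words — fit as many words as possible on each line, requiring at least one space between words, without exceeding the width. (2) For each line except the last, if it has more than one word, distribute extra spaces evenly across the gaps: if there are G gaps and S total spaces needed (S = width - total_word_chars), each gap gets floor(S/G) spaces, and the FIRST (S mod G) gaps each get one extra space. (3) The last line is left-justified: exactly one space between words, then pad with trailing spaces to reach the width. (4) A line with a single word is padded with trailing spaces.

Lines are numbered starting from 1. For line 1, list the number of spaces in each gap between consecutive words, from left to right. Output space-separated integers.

Answer: 3 3

Derivation:
Line 1: ['window', 'milk', 'version'] (min_width=19, slack=4)
Line 2: ['stone', 'ant', 'with'] (min_width=14, slack=9)
Line 3: ['algorithm', 'fox', 'a', 'make'] (min_width=20, slack=3)
Line 4: ['letter', 'emerald', 'are'] (min_width=18, slack=5)
Line 5: ['sweet'] (min_width=5, slack=18)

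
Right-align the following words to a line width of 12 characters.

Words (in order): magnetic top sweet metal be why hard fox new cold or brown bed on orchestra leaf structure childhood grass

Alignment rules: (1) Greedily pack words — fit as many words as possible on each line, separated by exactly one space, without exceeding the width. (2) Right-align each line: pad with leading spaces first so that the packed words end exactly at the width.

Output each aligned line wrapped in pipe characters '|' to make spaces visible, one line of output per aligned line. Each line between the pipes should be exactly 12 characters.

Line 1: ['magnetic', 'top'] (min_width=12, slack=0)
Line 2: ['sweet', 'metal'] (min_width=11, slack=1)
Line 3: ['be', 'why', 'hard'] (min_width=11, slack=1)
Line 4: ['fox', 'new', 'cold'] (min_width=12, slack=0)
Line 5: ['or', 'brown', 'bed'] (min_width=12, slack=0)
Line 6: ['on', 'orchestra'] (min_width=12, slack=0)
Line 7: ['leaf'] (min_width=4, slack=8)
Line 8: ['structure'] (min_width=9, slack=3)
Line 9: ['childhood'] (min_width=9, slack=3)
Line 10: ['grass'] (min_width=5, slack=7)

Answer: |magnetic top|
| sweet metal|
| be why hard|
|fox new cold|
|or brown bed|
|on orchestra|
|        leaf|
|   structure|
|   childhood|
|       grass|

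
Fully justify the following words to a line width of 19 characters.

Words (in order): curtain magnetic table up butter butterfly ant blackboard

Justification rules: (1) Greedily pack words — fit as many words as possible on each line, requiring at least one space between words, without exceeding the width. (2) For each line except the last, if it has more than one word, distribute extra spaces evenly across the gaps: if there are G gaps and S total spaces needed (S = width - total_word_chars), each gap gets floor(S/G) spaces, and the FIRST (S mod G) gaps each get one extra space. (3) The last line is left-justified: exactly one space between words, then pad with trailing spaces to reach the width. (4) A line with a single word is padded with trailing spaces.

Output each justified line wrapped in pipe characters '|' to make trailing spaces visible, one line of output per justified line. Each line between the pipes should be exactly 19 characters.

Answer: |curtain    magnetic|
|table   up   butter|
|butterfly       ant|
|blackboard         |

Derivation:
Line 1: ['curtain', 'magnetic'] (min_width=16, slack=3)
Line 2: ['table', 'up', 'butter'] (min_width=15, slack=4)
Line 3: ['butterfly', 'ant'] (min_width=13, slack=6)
Line 4: ['blackboard'] (min_width=10, slack=9)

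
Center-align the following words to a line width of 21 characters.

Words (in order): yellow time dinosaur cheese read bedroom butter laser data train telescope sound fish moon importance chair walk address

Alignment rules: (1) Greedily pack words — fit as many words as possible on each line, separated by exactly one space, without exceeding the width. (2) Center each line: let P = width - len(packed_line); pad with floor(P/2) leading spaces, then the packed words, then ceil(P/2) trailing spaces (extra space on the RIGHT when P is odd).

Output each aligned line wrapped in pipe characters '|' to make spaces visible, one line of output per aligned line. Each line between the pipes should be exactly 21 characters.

Answer: |yellow time dinosaur |
| cheese read bedroom |
|  butter laser data  |
|train telescope sound|
|fish moon importance |
| chair walk address  |

Derivation:
Line 1: ['yellow', 'time', 'dinosaur'] (min_width=20, slack=1)
Line 2: ['cheese', 'read', 'bedroom'] (min_width=19, slack=2)
Line 3: ['butter', 'laser', 'data'] (min_width=17, slack=4)
Line 4: ['train', 'telescope', 'sound'] (min_width=21, slack=0)
Line 5: ['fish', 'moon', 'importance'] (min_width=20, slack=1)
Line 6: ['chair', 'walk', 'address'] (min_width=18, slack=3)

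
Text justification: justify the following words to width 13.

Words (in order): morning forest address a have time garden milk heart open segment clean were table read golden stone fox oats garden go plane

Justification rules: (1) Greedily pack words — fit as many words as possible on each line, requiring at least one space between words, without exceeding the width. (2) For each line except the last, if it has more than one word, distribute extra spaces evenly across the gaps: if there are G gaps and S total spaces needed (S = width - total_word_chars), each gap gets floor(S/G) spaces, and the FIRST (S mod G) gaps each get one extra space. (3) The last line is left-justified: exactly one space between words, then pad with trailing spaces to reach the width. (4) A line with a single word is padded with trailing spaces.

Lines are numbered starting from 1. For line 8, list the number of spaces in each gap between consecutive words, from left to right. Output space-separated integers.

Answer: 4

Derivation:
Line 1: ['morning'] (min_width=7, slack=6)
Line 2: ['forest'] (min_width=6, slack=7)
Line 3: ['address', 'a'] (min_width=9, slack=4)
Line 4: ['have', 'time'] (min_width=9, slack=4)
Line 5: ['garden', 'milk'] (min_width=11, slack=2)
Line 6: ['heart', 'open'] (min_width=10, slack=3)
Line 7: ['segment', 'clean'] (min_width=13, slack=0)
Line 8: ['were', 'table'] (min_width=10, slack=3)
Line 9: ['read', 'golden'] (min_width=11, slack=2)
Line 10: ['stone', 'fox'] (min_width=9, slack=4)
Line 11: ['oats', 'garden'] (min_width=11, slack=2)
Line 12: ['go', 'plane'] (min_width=8, slack=5)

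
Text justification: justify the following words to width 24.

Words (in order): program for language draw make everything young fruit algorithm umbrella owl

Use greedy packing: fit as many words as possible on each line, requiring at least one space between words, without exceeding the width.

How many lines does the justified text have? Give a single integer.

Line 1: ['program', 'for', 'language'] (min_width=20, slack=4)
Line 2: ['draw', 'make', 'everything'] (min_width=20, slack=4)
Line 3: ['young', 'fruit', 'algorithm'] (min_width=21, slack=3)
Line 4: ['umbrella', 'owl'] (min_width=12, slack=12)
Total lines: 4

Answer: 4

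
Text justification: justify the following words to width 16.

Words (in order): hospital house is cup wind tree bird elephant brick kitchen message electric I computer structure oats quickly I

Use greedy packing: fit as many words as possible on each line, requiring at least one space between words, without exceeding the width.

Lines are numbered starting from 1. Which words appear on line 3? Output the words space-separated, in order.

Line 1: ['hospital', 'house'] (min_width=14, slack=2)
Line 2: ['is', 'cup', 'wind', 'tree'] (min_width=16, slack=0)
Line 3: ['bird', 'elephant'] (min_width=13, slack=3)
Line 4: ['brick', 'kitchen'] (min_width=13, slack=3)
Line 5: ['message', 'electric'] (min_width=16, slack=0)
Line 6: ['I', 'computer'] (min_width=10, slack=6)
Line 7: ['structure', 'oats'] (min_width=14, slack=2)
Line 8: ['quickly', 'I'] (min_width=9, slack=7)

Answer: bird elephant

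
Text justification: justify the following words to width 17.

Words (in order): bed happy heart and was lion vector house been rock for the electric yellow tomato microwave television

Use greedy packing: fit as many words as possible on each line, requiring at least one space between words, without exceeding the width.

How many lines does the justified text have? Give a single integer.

Answer: 7

Derivation:
Line 1: ['bed', 'happy', 'heart'] (min_width=15, slack=2)
Line 2: ['and', 'was', 'lion'] (min_width=12, slack=5)
Line 3: ['vector', 'house', 'been'] (min_width=17, slack=0)
Line 4: ['rock', 'for', 'the'] (min_width=12, slack=5)
Line 5: ['electric', 'yellow'] (min_width=15, slack=2)
Line 6: ['tomato', 'microwave'] (min_width=16, slack=1)
Line 7: ['television'] (min_width=10, slack=7)
Total lines: 7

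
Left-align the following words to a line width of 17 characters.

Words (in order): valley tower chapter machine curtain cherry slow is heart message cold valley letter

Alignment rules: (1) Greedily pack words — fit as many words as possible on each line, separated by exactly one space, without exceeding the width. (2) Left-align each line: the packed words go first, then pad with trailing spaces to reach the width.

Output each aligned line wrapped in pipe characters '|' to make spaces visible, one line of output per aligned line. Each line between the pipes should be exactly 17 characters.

Answer: |valley tower     |
|chapter machine  |
|curtain cherry   |
|slow is heart    |
|message cold     |
|valley letter    |

Derivation:
Line 1: ['valley', 'tower'] (min_width=12, slack=5)
Line 2: ['chapter', 'machine'] (min_width=15, slack=2)
Line 3: ['curtain', 'cherry'] (min_width=14, slack=3)
Line 4: ['slow', 'is', 'heart'] (min_width=13, slack=4)
Line 5: ['message', 'cold'] (min_width=12, slack=5)
Line 6: ['valley', 'letter'] (min_width=13, slack=4)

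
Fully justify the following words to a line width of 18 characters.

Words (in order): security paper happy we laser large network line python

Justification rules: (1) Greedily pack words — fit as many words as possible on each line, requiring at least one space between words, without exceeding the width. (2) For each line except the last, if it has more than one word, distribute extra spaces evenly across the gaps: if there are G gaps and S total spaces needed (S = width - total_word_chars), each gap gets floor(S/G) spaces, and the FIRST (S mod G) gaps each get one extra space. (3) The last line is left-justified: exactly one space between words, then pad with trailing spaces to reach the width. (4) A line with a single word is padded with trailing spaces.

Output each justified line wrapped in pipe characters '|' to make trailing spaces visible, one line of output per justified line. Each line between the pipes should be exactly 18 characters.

Line 1: ['security', 'paper'] (min_width=14, slack=4)
Line 2: ['happy', 'we', 'laser'] (min_width=14, slack=4)
Line 3: ['large', 'network', 'line'] (min_width=18, slack=0)
Line 4: ['python'] (min_width=6, slack=12)

Answer: |security     paper|
|happy   we   laser|
|large network line|
|python            |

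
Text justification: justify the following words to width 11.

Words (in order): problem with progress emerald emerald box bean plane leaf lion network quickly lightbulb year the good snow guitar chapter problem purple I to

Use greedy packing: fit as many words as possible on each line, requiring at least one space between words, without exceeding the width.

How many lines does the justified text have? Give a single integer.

Answer: 16

Derivation:
Line 1: ['problem'] (min_width=7, slack=4)
Line 2: ['with'] (min_width=4, slack=7)
Line 3: ['progress'] (min_width=8, slack=3)
Line 4: ['emerald'] (min_width=7, slack=4)
Line 5: ['emerald', 'box'] (min_width=11, slack=0)
Line 6: ['bean', 'plane'] (min_width=10, slack=1)
Line 7: ['leaf', 'lion'] (min_width=9, slack=2)
Line 8: ['network'] (min_width=7, slack=4)
Line 9: ['quickly'] (min_width=7, slack=4)
Line 10: ['lightbulb'] (min_width=9, slack=2)
Line 11: ['year', 'the'] (min_width=8, slack=3)
Line 12: ['good', 'snow'] (min_width=9, slack=2)
Line 13: ['guitar'] (min_width=6, slack=5)
Line 14: ['chapter'] (min_width=7, slack=4)
Line 15: ['problem'] (min_width=7, slack=4)
Line 16: ['purple', 'I', 'to'] (min_width=11, slack=0)
Total lines: 16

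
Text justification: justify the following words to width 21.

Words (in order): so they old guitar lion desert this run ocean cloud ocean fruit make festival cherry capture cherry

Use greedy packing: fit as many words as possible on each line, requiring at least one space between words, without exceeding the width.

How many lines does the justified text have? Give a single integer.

Answer: 5

Derivation:
Line 1: ['so', 'they', 'old', 'guitar'] (min_width=18, slack=3)
Line 2: ['lion', 'desert', 'this', 'run'] (min_width=20, slack=1)
Line 3: ['ocean', 'cloud', 'ocean'] (min_width=17, slack=4)
Line 4: ['fruit', 'make', 'festival'] (min_width=19, slack=2)
Line 5: ['cherry', 'capture', 'cherry'] (min_width=21, slack=0)
Total lines: 5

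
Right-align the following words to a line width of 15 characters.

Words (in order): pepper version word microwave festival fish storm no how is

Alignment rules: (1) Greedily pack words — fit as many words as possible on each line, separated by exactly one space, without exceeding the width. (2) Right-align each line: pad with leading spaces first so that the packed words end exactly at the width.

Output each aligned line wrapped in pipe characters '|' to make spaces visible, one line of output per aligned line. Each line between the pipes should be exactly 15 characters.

Line 1: ['pepper', 'version'] (min_width=14, slack=1)
Line 2: ['word', 'microwave'] (min_width=14, slack=1)
Line 3: ['festival', 'fish'] (min_width=13, slack=2)
Line 4: ['storm', 'no', 'how', 'is'] (min_width=15, slack=0)

Answer: | pepper version|
| word microwave|
|  festival fish|
|storm no how is|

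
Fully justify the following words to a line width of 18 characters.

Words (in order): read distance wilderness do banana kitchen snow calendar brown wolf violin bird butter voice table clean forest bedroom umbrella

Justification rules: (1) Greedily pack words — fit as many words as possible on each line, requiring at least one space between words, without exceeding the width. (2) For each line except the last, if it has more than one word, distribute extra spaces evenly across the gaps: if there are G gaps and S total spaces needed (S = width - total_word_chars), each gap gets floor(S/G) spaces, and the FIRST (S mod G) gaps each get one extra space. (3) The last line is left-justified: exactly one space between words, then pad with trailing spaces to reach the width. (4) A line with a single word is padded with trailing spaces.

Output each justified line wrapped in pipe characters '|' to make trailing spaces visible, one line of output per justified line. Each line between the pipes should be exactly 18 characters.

Answer: |read      distance|
|wilderness      do|
|banana     kitchen|
|snow      calendar|
|brown  wolf violin|
|bird  butter voice|
|table clean forest|
|bedroom umbrella  |

Derivation:
Line 1: ['read', 'distance'] (min_width=13, slack=5)
Line 2: ['wilderness', 'do'] (min_width=13, slack=5)
Line 3: ['banana', 'kitchen'] (min_width=14, slack=4)
Line 4: ['snow', 'calendar'] (min_width=13, slack=5)
Line 5: ['brown', 'wolf', 'violin'] (min_width=17, slack=1)
Line 6: ['bird', 'butter', 'voice'] (min_width=17, slack=1)
Line 7: ['table', 'clean', 'forest'] (min_width=18, slack=0)
Line 8: ['bedroom', 'umbrella'] (min_width=16, slack=2)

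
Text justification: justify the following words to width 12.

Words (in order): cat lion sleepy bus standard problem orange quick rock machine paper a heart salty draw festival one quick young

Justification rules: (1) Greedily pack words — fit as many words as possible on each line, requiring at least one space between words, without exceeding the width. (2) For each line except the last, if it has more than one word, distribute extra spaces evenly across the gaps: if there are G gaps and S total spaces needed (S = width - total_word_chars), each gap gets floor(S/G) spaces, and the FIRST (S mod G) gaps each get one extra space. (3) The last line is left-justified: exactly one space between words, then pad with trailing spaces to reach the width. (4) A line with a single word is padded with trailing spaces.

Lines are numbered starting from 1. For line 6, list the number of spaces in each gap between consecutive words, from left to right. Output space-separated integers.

Line 1: ['cat', 'lion'] (min_width=8, slack=4)
Line 2: ['sleepy', 'bus'] (min_width=10, slack=2)
Line 3: ['standard'] (min_width=8, slack=4)
Line 4: ['problem'] (min_width=7, slack=5)
Line 5: ['orange', 'quick'] (min_width=12, slack=0)
Line 6: ['rock', 'machine'] (min_width=12, slack=0)
Line 7: ['paper', 'a'] (min_width=7, slack=5)
Line 8: ['heart', 'salty'] (min_width=11, slack=1)
Line 9: ['draw'] (min_width=4, slack=8)
Line 10: ['festival', 'one'] (min_width=12, slack=0)
Line 11: ['quick', 'young'] (min_width=11, slack=1)

Answer: 1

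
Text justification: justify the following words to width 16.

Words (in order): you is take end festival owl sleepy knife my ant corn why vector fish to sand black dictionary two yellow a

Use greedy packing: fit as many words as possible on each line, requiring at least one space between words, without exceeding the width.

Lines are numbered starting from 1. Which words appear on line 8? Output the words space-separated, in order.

Answer: yellow a

Derivation:
Line 1: ['you', 'is', 'take', 'end'] (min_width=15, slack=1)
Line 2: ['festival', 'owl'] (min_width=12, slack=4)
Line 3: ['sleepy', 'knife', 'my'] (min_width=15, slack=1)
Line 4: ['ant', 'corn', 'why'] (min_width=12, slack=4)
Line 5: ['vector', 'fish', 'to'] (min_width=14, slack=2)
Line 6: ['sand', 'black'] (min_width=10, slack=6)
Line 7: ['dictionary', 'two'] (min_width=14, slack=2)
Line 8: ['yellow', 'a'] (min_width=8, slack=8)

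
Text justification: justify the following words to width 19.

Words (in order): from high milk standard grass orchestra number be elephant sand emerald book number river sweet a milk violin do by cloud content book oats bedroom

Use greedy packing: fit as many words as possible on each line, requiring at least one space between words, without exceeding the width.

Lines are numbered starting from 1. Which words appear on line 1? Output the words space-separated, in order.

Answer: from high milk

Derivation:
Line 1: ['from', 'high', 'milk'] (min_width=14, slack=5)
Line 2: ['standard', 'grass'] (min_width=14, slack=5)
Line 3: ['orchestra', 'number', 'be'] (min_width=19, slack=0)
Line 4: ['elephant', 'sand'] (min_width=13, slack=6)
Line 5: ['emerald', 'book', 'number'] (min_width=19, slack=0)
Line 6: ['river', 'sweet', 'a', 'milk'] (min_width=18, slack=1)
Line 7: ['violin', 'do', 'by', 'cloud'] (min_width=18, slack=1)
Line 8: ['content', 'book', 'oats'] (min_width=17, slack=2)
Line 9: ['bedroom'] (min_width=7, slack=12)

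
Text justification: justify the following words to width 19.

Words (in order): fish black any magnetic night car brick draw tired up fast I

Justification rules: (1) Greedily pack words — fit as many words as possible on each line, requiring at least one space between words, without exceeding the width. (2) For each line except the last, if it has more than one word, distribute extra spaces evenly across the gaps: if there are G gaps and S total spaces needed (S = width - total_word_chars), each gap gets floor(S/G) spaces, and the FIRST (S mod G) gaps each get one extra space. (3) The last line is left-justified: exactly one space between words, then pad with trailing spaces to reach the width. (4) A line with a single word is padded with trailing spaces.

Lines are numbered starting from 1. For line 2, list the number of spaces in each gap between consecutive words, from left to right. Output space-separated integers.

Line 1: ['fish', 'black', 'any'] (min_width=14, slack=5)
Line 2: ['magnetic', 'night', 'car'] (min_width=18, slack=1)
Line 3: ['brick', 'draw', 'tired', 'up'] (min_width=19, slack=0)
Line 4: ['fast', 'I'] (min_width=6, slack=13)

Answer: 2 1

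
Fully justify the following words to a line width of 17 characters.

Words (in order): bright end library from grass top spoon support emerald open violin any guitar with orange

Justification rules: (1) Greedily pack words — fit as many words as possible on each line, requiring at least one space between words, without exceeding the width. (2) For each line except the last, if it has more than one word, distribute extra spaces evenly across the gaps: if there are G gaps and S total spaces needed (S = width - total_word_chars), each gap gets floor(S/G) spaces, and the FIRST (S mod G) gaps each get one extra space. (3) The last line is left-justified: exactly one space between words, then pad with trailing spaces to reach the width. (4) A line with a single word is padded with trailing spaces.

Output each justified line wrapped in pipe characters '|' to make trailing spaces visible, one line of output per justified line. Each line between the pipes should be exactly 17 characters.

Line 1: ['bright', 'end'] (min_width=10, slack=7)
Line 2: ['library', 'from'] (min_width=12, slack=5)
Line 3: ['grass', 'top', 'spoon'] (min_width=15, slack=2)
Line 4: ['support', 'emerald'] (min_width=15, slack=2)
Line 5: ['open', 'violin', 'any'] (min_width=15, slack=2)
Line 6: ['guitar', 'with'] (min_width=11, slack=6)
Line 7: ['orange'] (min_width=6, slack=11)

Answer: |bright        end|
|library      from|
|grass  top  spoon|
|support   emerald|
|open  violin  any|
|guitar       with|
|orange           |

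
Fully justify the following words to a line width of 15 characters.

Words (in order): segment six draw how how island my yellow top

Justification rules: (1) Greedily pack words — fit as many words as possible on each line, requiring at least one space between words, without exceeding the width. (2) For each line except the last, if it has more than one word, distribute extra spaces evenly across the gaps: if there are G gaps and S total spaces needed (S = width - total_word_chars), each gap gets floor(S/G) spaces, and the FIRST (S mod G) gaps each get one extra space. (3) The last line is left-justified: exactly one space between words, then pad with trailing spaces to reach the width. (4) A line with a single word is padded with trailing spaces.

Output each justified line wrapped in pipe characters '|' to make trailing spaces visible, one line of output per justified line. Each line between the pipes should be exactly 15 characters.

Line 1: ['segment', 'six'] (min_width=11, slack=4)
Line 2: ['draw', 'how', 'how'] (min_width=12, slack=3)
Line 3: ['island', 'my'] (min_width=9, slack=6)
Line 4: ['yellow', 'top'] (min_width=10, slack=5)

Answer: |segment     six|
|draw   how  how|
|island       my|
|yellow top     |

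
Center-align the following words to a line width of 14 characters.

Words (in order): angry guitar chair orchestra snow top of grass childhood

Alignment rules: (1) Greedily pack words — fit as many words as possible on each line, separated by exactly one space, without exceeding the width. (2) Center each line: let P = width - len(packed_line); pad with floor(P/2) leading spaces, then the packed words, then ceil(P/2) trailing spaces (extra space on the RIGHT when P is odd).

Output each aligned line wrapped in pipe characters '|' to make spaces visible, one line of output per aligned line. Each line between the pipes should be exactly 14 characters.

Answer: | angry guitar |
|    chair     |
|orchestra snow|
| top of grass |
|  childhood   |

Derivation:
Line 1: ['angry', 'guitar'] (min_width=12, slack=2)
Line 2: ['chair'] (min_width=5, slack=9)
Line 3: ['orchestra', 'snow'] (min_width=14, slack=0)
Line 4: ['top', 'of', 'grass'] (min_width=12, slack=2)
Line 5: ['childhood'] (min_width=9, slack=5)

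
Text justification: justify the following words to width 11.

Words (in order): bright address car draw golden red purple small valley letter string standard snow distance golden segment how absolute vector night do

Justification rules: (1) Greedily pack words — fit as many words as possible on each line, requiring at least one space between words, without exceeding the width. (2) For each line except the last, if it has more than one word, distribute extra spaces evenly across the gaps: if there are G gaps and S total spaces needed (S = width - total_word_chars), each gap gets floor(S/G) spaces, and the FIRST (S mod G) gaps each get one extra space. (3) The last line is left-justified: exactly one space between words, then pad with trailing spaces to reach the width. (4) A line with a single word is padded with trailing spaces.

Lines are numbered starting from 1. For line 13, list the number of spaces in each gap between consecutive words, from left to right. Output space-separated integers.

Line 1: ['bright'] (min_width=6, slack=5)
Line 2: ['address', 'car'] (min_width=11, slack=0)
Line 3: ['draw', 'golden'] (min_width=11, slack=0)
Line 4: ['red', 'purple'] (min_width=10, slack=1)
Line 5: ['small'] (min_width=5, slack=6)
Line 6: ['valley'] (min_width=6, slack=5)
Line 7: ['letter'] (min_width=6, slack=5)
Line 8: ['string'] (min_width=6, slack=5)
Line 9: ['standard'] (min_width=8, slack=3)
Line 10: ['snow'] (min_width=4, slack=7)
Line 11: ['distance'] (min_width=8, slack=3)
Line 12: ['golden'] (min_width=6, slack=5)
Line 13: ['segment', 'how'] (min_width=11, slack=0)
Line 14: ['absolute'] (min_width=8, slack=3)
Line 15: ['vector'] (min_width=6, slack=5)
Line 16: ['night', 'do'] (min_width=8, slack=3)

Answer: 1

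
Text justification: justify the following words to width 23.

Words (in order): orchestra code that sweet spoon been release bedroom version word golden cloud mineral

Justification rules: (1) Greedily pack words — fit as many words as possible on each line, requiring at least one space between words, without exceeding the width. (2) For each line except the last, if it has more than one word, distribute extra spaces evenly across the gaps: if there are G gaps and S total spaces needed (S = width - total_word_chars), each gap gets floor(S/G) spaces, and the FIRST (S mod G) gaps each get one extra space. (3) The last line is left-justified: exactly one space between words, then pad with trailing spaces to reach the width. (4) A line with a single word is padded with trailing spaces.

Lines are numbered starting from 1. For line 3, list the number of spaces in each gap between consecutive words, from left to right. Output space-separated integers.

Answer: 1 1

Derivation:
Line 1: ['orchestra', 'code', 'that'] (min_width=19, slack=4)
Line 2: ['sweet', 'spoon', 'been'] (min_width=16, slack=7)
Line 3: ['release', 'bedroom', 'version'] (min_width=23, slack=0)
Line 4: ['word', 'golden', 'cloud'] (min_width=17, slack=6)
Line 5: ['mineral'] (min_width=7, slack=16)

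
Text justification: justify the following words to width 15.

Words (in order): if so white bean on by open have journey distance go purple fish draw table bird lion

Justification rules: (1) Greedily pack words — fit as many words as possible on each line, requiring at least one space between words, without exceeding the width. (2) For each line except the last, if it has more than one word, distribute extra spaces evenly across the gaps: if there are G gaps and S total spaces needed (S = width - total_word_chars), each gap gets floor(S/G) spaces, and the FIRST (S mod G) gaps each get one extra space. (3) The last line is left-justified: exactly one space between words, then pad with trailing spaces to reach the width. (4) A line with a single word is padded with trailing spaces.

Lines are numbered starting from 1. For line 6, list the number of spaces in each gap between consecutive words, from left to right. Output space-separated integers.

Answer: 1 1

Derivation:
Line 1: ['if', 'so', 'white'] (min_width=11, slack=4)
Line 2: ['bean', 'on', 'by', 'open'] (min_width=15, slack=0)
Line 3: ['have', 'journey'] (min_width=12, slack=3)
Line 4: ['distance', 'go'] (min_width=11, slack=4)
Line 5: ['purple', 'fish'] (min_width=11, slack=4)
Line 6: ['draw', 'table', 'bird'] (min_width=15, slack=0)
Line 7: ['lion'] (min_width=4, slack=11)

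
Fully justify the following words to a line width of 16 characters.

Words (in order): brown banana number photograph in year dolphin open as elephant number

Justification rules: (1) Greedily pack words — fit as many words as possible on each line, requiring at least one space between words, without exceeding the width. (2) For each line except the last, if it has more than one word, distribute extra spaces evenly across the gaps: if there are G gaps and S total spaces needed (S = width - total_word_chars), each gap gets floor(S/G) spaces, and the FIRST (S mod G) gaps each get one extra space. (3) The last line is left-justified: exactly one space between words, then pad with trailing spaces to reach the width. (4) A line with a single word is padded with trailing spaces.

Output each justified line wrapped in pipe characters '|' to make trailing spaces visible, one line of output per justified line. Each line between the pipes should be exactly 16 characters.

Answer: |brown     banana|
|number          |
|photograph    in|
|year     dolphin|
|open as elephant|
|number          |

Derivation:
Line 1: ['brown', 'banana'] (min_width=12, slack=4)
Line 2: ['number'] (min_width=6, slack=10)
Line 3: ['photograph', 'in'] (min_width=13, slack=3)
Line 4: ['year', 'dolphin'] (min_width=12, slack=4)
Line 5: ['open', 'as', 'elephant'] (min_width=16, slack=0)
Line 6: ['number'] (min_width=6, slack=10)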